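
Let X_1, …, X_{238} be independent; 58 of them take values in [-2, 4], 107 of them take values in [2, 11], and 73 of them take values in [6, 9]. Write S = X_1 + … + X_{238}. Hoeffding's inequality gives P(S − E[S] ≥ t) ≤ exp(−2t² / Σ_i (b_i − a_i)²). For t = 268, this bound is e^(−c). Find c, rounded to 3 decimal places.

12.587

Σ(b_i − a_i)² = 58·6² + 107·9² + 73·3² = 11412.
c = 2t² / 11412 = 2·268² / 11412 = 12.5875.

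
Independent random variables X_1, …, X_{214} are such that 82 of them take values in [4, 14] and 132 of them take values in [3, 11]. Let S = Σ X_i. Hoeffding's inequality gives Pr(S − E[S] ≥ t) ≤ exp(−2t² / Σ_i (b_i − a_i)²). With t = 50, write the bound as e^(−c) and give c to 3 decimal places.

0.300

Σ(b_i − a_i)² = 82·10² + 132·8² = 16648.
c = 2t² / 16648 = 2·50² / 16648 = 0.3003.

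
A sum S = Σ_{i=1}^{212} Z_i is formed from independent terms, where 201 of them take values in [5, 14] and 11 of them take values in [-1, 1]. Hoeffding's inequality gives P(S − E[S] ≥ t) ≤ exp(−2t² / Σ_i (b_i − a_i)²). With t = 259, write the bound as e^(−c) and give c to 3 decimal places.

Σ(b_i − a_i)² = 201·9² + 11·2² = 16325.
c = 2t² / 16325 = 2·259² / 16325 = 8.2182.

8.218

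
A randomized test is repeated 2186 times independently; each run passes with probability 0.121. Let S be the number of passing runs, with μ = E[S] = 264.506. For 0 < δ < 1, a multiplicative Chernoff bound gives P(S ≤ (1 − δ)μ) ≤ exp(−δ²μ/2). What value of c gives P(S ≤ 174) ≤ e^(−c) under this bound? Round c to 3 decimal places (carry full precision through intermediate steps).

Write 174 = (1 − δ)μ, so δ = 1 − 174/264.506 = 0.3421699…
Then the exponent is δ²μ/2 = (μ − 174)²/(2μ) = 15.484216.

15.484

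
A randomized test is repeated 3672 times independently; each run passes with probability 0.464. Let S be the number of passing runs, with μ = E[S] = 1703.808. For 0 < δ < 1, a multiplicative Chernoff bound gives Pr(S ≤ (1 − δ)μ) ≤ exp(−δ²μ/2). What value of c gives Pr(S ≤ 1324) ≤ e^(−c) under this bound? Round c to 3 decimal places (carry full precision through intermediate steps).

42.333

Write 1324 = (1 − δ)μ, so δ = 1 − 1324/1703.808 = 0.2229171…
Then the exponent is δ²μ/2 = (μ − 1324)²/(2μ) = 42.332856.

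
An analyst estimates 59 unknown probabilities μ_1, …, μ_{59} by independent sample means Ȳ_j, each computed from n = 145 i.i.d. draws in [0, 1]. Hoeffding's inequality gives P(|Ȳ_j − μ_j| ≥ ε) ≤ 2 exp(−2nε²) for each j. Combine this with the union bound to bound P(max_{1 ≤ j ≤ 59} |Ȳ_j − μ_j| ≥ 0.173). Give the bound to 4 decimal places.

0.0201

Per-experiment Hoeffding bound: 2·exp(−2·145·0.173²) = 2·exp(−8.67941) = 0.0003401.
Union bound over 59 events: 59·0.0003401 = 0.02007.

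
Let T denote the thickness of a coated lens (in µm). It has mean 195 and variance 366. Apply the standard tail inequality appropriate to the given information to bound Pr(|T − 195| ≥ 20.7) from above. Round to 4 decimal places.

Mean and variance are known, so Chebyshev's inequality applies.
Chebyshev: Pr(|T − μ| ≥ t) ≤ Var(T)/t².
Bound = 366 / 428.49 = 0.8542.

0.8542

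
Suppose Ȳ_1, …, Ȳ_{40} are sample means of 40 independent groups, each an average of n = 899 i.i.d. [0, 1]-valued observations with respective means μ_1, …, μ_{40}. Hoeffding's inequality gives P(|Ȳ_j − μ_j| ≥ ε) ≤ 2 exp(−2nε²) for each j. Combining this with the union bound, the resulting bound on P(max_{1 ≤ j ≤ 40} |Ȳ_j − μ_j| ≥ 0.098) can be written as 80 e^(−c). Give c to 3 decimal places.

17.268

Union bound over the 40 events: P(max_{1 ≤ j ≤ 40} |Ȳ_j − μ_j| ≥ 0.098) ≤ 40·2·exp(−2nε²) = 80 exp(−2·899·0.098²).
So c = 2·899·0.098² = 17.2680.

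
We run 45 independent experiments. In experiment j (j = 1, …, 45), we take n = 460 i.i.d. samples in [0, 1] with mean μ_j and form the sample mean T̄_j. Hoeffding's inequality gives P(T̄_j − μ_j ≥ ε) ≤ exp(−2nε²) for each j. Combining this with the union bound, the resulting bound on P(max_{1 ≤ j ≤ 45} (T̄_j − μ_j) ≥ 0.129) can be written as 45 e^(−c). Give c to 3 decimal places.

Union bound over the 45 events: P(max_{1 ≤ j ≤ 45} (T̄_j − μ_j) ≥ 0.129) ≤ 45·exp(−2nε²) = 45 exp(−2·460·0.129²).
So c = 2·460·0.129² = 15.3097.

15.310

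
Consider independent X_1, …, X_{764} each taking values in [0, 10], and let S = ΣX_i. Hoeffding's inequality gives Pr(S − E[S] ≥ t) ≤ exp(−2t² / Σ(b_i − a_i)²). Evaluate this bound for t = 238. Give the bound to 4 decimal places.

0.2270

Σ(b_i − a_i)² = 764·(10)² = 76400.
Exponent = 2·238²/76400 = 1.4828.
Bound = exp(−1.4828) = 0.22700.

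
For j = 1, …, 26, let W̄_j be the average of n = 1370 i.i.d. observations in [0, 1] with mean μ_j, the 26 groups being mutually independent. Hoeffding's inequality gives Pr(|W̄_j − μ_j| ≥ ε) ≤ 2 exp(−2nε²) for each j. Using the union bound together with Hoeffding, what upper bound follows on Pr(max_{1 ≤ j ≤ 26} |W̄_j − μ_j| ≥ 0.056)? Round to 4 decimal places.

0.0096

Per-experiment Hoeffding bound: 2·exp(−2·1370·0.056²) = 2·exp(−8.59264) = 0.00037093.
Union bound over 26 events: 26·0.00037093 = 0.00964.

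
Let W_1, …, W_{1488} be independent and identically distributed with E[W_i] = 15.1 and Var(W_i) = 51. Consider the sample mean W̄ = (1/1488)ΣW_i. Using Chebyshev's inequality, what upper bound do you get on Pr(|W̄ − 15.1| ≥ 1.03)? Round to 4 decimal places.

Var(W̄) = Var(W_i)/n = 51/1488 = 0.034274.
Chebyshev: Pr(|W̄ − 15.1| ≥ 1.03) ≤ Var(W̄)/(1.03)² = 51/(1488·1.03²) = 0.0323.

0.0323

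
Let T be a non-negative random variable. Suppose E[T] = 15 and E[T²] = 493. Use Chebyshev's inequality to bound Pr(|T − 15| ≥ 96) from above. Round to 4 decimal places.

Var(T) = E[T²] − (E[T])² = 493 − 225 = 268.
Chebyshev's inequality: Pr(|T − μ| ≥ t) ≤ Var(T)/t² = 268/9216 = 0.0291.

0.0291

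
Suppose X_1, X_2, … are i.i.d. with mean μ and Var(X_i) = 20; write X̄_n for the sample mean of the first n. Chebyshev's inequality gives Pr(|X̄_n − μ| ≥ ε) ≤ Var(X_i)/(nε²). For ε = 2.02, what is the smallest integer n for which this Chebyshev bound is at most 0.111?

45

Require 20/(n·2.02²) ≤ 0.111, i.e. n ≥ 20/(0.111·2.02²) = 44.157.
The smallest integer n is 45.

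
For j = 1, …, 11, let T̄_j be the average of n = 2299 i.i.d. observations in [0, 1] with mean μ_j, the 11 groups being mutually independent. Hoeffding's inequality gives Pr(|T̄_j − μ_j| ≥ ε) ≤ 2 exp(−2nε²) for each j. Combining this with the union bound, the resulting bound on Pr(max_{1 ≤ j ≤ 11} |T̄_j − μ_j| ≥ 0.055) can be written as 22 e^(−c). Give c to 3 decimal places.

13.909

Union bound over the 11 events: Pr(max_{1 ≤ j ≤ 11} |T̄_j − μ_j| ≥ 0.055) ≤ 11·2·exp(−2nε²) = 22 exp(−2·2299·0.055²).
So c = 2·2299·0.055² = 13.9090.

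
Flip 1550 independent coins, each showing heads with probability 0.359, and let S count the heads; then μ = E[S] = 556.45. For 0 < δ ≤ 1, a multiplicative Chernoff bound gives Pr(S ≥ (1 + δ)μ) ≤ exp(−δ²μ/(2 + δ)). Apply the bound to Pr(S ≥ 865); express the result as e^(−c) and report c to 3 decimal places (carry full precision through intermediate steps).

Write 865 = (1 + δ)μ, so δ = 865/556.45 − 1 = 0.5544973…
Then the exponent is δ²μ/(2 + δ) = (865 − μ)² / (μ·(2 + δ)) = 66.976047.

66.976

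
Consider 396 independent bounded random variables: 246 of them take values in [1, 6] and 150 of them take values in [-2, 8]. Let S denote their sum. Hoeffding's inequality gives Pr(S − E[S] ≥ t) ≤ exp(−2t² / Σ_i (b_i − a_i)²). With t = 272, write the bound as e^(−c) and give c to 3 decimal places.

Σ(b_i − a_i)² = 246·5² + 150·10² = 21150.
c = 2t² / 21150 = 2·272² / 21150 = 6.9961.

6.996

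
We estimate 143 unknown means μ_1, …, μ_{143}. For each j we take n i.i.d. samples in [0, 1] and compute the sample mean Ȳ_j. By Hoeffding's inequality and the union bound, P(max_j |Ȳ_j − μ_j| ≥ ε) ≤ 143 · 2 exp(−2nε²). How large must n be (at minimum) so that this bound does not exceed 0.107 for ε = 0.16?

155

Need 2·143·exp(−2nε²) ≤ 0.107, i.e. exp(−2nε²) ≤ 0.107/286.
So 2nε² ≥ ln(286/0.107) = 7.890918.
Hence n ≥ 7.890918/(2·0.16²) = 154.119.
The smallest integer n is 155.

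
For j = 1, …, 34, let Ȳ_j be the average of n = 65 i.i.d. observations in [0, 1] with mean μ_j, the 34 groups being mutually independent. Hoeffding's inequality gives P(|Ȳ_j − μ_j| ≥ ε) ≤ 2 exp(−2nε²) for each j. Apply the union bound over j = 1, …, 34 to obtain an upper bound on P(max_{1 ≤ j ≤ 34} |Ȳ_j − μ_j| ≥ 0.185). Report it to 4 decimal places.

Per-experiment Hoeffding bound: 2·exp(−2·65·0.185²) = 2·exp(−4.44925) = 0.023375.
Union bound over 34 events: 34·0.023375 = 0.79474.

0.7947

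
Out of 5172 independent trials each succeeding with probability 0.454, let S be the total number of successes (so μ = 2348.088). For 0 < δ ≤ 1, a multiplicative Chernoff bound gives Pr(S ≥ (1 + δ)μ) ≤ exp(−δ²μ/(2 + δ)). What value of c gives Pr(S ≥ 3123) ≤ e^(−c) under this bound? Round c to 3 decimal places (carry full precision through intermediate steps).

Write 3123 = (1 + δ)μ, so δ = 3123/2348.088 − 1 = 0.3300183…
Then the exponent is δ²μ/(2 + δ) = (3123 − μ)² / (μ·(2 + δ)) = 109.756708.

109.757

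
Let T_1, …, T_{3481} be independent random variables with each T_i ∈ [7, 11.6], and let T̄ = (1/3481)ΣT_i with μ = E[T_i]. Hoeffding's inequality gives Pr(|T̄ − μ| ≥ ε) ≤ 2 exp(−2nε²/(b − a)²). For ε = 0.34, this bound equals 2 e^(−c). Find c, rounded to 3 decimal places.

c = 2nε²/(b − a)² = 2·3481·0.34² / 4.6² = 38.0344.

38.034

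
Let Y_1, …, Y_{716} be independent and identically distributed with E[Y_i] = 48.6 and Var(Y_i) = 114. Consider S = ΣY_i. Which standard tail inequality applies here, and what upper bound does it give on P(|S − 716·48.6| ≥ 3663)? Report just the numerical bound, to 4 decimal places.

0.0061

With mean and variance of each term known, Chebyshev's inequality bounds the deviation of the sum (or sample mean).
Var(S) = n·Var(Y_i) = 716·114 = 81624.
Chebyshev: P(|S − 716·48.6| ≥ 3663) ≤ Var(S)/3663² = 81624/13417569 = 0.0061.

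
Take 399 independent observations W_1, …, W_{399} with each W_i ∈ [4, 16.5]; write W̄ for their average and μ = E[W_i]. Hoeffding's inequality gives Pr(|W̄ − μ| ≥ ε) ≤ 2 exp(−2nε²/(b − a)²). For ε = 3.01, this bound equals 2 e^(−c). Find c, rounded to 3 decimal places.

46.272

c = 2nε²/(b − a)² = 2·399·3.01² / 12.5² = 46.2717.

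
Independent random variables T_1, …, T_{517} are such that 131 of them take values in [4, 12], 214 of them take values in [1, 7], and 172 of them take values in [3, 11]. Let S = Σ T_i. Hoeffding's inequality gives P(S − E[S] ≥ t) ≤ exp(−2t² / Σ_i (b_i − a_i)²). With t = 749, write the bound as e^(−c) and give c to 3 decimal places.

Σ(b_i − a_i)² = 131·8² + 214·6² + 172·8² = 27096.
c = 2t² / 27096 = 2·749² / 27096 = 41.4084.

41.408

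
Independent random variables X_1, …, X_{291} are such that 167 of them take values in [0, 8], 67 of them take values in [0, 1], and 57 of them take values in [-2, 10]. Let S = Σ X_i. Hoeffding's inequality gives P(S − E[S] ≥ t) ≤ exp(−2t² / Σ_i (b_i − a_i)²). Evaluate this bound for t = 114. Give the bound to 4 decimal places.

0.2539

Σ(b_i − a_i)² = 167·8² + 67·1² + 57·12² = 18963.
Exponent = 2·114² / 18963 = 1.37067.
Bound = exp(−1.37067) = 0.25394.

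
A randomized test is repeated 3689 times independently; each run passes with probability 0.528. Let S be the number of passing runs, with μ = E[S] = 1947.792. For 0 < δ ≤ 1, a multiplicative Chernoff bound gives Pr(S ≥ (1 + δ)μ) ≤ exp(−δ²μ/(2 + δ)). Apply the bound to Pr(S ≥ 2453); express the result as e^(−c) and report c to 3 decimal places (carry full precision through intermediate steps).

Write 2453 = (1 + δ)μ, so δ = 2453/1947.792 − 1 = 0.2593747…
Then the exponent is δ²μ/(2 + δ) = (2453 − μ)² / (μ·(2 + δ)) = 57.997543.

57.998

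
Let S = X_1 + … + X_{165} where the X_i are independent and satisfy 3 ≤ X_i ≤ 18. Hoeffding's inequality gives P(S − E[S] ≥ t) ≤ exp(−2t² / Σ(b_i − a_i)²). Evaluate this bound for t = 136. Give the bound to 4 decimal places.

Σ(b_i − a_i)² = 165·(15)² = 37125.
Exponent = 2·136²/37125 = 0.9964.
Bound = exp(−0.9964) = 0.36920.

0.3692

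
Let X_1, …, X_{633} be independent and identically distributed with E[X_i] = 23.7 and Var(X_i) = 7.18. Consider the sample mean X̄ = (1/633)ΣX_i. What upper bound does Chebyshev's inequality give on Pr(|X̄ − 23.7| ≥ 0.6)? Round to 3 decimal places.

Var(X̄) = Var(X_i)/n = 7.18/633 = 0.011343.
Chebyshev: Pr(|X̄ − 23.7| ≥ 0.6) ≤ Var(X̄)/(0.6)² = 7.18/(633·0.6²) = 0.0315.

0.032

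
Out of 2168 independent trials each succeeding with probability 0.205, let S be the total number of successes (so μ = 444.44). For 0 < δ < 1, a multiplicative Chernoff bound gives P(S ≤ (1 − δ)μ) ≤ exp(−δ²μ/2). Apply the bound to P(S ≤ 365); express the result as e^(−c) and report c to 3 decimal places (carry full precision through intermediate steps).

Write 365 = (1 − δ)μ, so δ = 1 − 365/444.44 = 0.1787418…
Then the exponent is δ²μ/2 = (μ − 365)²/(2μ) = 7.099624.

7.100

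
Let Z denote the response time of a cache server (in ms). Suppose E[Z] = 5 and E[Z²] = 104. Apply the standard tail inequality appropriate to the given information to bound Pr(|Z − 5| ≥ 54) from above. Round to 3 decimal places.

0.027

The first two moments determine the variance, so Chebyshev's inequality is the sharpest standard bound available.
Var(Z) = E[Z²] − (E[Z])² = 104 − 25 = 79.
Chebyshev's inequality: Pr(|Z − μ| ≥ t) ≤ Var(Z)/t² = 79/2916 = 0.0271.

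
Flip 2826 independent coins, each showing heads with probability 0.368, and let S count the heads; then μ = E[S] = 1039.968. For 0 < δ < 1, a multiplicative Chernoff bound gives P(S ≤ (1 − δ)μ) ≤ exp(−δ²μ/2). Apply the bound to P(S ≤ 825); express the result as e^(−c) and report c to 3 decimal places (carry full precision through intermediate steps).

Write 825 = (1 − δ)μ, so δ = 1 − 825/1039.968 = 0.2067064…
Then the exponent is δ²μ/2 = (μ − 825)²/(2μ) = 22.217626.

22.218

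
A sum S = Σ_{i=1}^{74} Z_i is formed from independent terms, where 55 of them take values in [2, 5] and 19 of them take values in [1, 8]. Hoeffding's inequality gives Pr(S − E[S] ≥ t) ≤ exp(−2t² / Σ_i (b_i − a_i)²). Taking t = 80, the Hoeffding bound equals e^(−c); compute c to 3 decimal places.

8.976

Σ(b_i − a_i)² = 55·3² + 19·7² = 1426.
c = 2t² / 1426 = 2·80² / 1426 = 8.9762.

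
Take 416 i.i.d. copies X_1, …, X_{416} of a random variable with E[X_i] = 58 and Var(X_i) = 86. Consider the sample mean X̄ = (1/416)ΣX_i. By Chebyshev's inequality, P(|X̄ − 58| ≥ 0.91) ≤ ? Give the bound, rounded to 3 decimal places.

0.250

Var(X̄) = Var(X_i)/n = 86/416 = 0.20673.
Chebyshev: P(|X̄ − 58| ≥ 0.91) ≤ Var(X̄)/(0.91)² = 86/(416·0.91²) = 0.2496.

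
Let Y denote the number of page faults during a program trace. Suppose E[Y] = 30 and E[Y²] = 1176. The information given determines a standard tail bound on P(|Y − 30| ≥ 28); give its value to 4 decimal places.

The first two moments determine the variance, so Chebyshev's inequality is the sharpest standard bound available.
Var(Y) = E[Y²] − (E[Y])² = 1176 − 900 = 276.
Chebyshev's inequality: P(|Y − μ| ≥ t) ≤ Var(Y)/t² = 276/784 = 0.3520.

0.3520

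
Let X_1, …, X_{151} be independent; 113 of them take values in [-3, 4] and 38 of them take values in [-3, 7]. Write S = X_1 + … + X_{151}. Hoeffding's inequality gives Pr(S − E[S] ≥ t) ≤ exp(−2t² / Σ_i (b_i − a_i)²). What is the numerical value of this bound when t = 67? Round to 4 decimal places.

0.3823

Σ(b_i − a_i)² = 113·7² + 38·10² = 9337.
Exponent = 2·67² / 9337 = 0.96155.
Bound = exp(−0.96155) = 0.38230.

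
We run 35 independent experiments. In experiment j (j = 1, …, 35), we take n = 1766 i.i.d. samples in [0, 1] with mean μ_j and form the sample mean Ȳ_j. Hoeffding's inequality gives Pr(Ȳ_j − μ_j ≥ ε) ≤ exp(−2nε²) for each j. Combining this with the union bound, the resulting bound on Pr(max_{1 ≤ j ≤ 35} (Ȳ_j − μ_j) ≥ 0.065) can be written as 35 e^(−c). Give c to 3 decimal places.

14.923

Union bound over the 35 events: Pr(max_{1 ≤ j ≤ 35} (Ȳ_j − μ_j) ≥ 0.065) ≤ 35·exp(−2nε²) = 35 exp(−2·1766·0.065²).
So c = 2·1766·0.065² = 14.9227.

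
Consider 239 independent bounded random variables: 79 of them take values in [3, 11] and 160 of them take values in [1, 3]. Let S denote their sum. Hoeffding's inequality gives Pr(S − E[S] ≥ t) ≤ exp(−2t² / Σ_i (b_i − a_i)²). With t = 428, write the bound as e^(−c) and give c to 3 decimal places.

Σ(b_i − a_i)² = 79·8² + 160·2² = 5696.
c = 2t² / 5696 = 2·428² / 5696 = 64.3202.

64.320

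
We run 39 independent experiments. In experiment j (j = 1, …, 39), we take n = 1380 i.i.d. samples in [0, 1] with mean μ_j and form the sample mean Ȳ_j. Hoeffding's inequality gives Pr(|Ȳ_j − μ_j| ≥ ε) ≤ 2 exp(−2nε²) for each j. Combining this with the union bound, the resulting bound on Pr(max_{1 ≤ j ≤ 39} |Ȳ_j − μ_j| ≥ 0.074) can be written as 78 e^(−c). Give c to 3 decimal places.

15.114

Union bound over the 39 events: Pr(max_{1 ≤ j ≤ 39} |Ȳ_j − μ_j| ≥ 0.074) ≤ 39·2·exp(−2nε²) = 78 exp(−2·1380·0.074²).
So c = 2·1380·0.074² = 15.1138.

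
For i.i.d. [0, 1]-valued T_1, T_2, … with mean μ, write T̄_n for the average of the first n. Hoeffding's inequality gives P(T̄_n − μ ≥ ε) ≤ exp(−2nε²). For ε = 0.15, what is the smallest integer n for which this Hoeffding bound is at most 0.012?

Require exp(−2nε²) ≤ 0.012, i.e. 2nε² ≥ ln(1/0.012) = 4.422849.
So n ≥ 4.422849 / (2·0.15²) = 98.286.
The smallest integer n is 99.

99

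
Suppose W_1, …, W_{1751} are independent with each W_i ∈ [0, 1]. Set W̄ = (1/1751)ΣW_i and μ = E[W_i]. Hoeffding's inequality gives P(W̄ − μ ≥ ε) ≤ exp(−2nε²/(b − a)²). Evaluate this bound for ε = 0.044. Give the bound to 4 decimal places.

Exponent: 2nε²/(b − a)² = 2·1751·0.044² / 1² = 6.77987.
Bound = exp(−6.77987) = 0.00114.

0.0011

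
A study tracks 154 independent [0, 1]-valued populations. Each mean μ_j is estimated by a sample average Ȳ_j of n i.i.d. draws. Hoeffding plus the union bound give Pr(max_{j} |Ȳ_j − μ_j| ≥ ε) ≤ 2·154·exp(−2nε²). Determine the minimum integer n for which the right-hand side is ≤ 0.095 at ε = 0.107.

Need 2·154·exp(−2nε²) ≤ 0.095, i.e. exp(−2nε²) ≤ 0.095/308.
So 2nε² ≥ ln(308/0.095) = 8.083978.
Hence n ≥ 8.083978/(2·0.107²) = 353.043.
The smallest integer n is 354.

354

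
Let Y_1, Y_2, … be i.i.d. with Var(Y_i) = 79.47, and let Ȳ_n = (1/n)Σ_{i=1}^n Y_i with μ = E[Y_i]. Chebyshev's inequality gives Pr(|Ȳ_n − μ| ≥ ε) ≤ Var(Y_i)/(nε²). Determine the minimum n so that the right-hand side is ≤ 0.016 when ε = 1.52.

2150

Require 79.47/(n·1.52²) ≤ 0.016, i.e. n ≥ 79.47/(0.016·1.52²) = 2149.790.
The smallest integer n is 2150.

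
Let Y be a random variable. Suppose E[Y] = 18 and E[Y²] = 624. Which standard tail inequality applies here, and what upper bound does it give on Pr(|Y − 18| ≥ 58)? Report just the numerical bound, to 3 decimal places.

0.089

The first two moments determine the variance, so Chebyshev's inequality is the sharpest standard bound available.
Var(Y) = E[Y²] − (E[Y])² = 624 − 324 = 300.
Chebyshev's inequality: Pr(|Y − μ| ≥ t) ≤ Var(Y)/t² = 300/3364 = 0.0892.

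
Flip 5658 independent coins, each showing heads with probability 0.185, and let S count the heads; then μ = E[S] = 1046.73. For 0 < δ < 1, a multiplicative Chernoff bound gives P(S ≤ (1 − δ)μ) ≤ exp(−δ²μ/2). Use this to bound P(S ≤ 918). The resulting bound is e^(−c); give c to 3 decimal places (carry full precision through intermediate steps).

Write 918 = (1 − δ)μ, so δ = 1 − 918/1046.73 = 0.122983…
Then the exponent is δ²μ/2 = (μ − 918)²/(2μ) = 7.915801.

7.916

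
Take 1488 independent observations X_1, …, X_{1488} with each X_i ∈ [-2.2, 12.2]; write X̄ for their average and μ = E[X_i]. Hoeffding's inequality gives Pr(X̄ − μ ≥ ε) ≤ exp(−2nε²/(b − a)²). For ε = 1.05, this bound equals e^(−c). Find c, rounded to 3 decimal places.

c = 2nε²/(b − a)² = 2·1488·1.05² / 14.4² = 15.8229.

15.823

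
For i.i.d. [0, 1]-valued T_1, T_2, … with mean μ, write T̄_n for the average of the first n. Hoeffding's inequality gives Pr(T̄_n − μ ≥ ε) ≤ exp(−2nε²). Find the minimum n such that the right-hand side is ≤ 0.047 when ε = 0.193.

42

Require exp(−2nε²) ≤ 0.047, i.e. 2nε² ≥ ln(1/0.047) = 3.057608.
So n ≥ 3.057608 / (2·0.193²) = 41.043.
The smallest integer n is 42.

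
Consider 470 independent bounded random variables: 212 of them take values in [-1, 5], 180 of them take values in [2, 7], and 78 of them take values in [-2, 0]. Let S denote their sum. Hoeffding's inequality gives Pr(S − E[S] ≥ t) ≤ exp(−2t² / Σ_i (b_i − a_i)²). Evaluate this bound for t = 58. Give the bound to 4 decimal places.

0.5824

Σ(b_i − a_i)² = 212·6² + 180·5² + 78·2² = 12444.
Exponent = 2·58² / 12444 = 0.54066.
Bound = exp(−0.54066) = 0.58236.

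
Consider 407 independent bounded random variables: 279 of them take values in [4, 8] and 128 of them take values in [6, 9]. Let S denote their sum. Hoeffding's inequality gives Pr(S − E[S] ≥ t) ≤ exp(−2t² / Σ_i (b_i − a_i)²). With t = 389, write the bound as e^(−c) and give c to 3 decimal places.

Σ(b_i − a_i)² = 279·4² + 128·3² = 5616.
c = 2t² / 5616 = 2·389² / 5616 = 53.8892.

53.889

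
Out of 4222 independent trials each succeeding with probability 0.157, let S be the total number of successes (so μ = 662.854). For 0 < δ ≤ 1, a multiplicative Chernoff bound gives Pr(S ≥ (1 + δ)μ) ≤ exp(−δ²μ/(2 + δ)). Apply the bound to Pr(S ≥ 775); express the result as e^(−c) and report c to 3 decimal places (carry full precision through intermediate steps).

Write 775 = (1 + δ)μ, so δ = 775/662.854 − 1 = 0.1691866…
Then the exponent is δ²μ/(2 + δ) = (775 − μ)² / (μ·(2 + δ)) = 8.746872.

8.747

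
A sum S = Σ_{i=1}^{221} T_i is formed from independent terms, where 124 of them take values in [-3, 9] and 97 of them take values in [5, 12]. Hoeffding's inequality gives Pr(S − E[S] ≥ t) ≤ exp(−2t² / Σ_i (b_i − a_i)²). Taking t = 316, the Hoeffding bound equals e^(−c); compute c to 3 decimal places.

Σ(b_i − a_i)² = 124·12² + 97·7² = 22609.
c = 2t² / 22609 = 2·316² / 22609 = 8.8333.

8.833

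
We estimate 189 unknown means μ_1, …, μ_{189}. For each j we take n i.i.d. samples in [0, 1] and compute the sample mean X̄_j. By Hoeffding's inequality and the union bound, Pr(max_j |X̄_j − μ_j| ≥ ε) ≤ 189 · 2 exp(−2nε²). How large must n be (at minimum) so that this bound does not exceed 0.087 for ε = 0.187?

Need 2·189·exp(−2nε²) ≤ 0.087, i.e. exp(−2nε²) ≤ 0.087/378.
So 2nε² ≥ ln(378/0.087) = 8.376741.
Hence n ≥ 8.376741/(2·0.187²) = 119.774.
The smallest integer n is 120.

120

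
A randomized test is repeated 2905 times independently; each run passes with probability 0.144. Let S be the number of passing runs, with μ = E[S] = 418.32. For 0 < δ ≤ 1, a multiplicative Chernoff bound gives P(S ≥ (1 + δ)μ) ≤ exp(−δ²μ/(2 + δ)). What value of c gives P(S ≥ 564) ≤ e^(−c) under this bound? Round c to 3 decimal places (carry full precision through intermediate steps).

21.605

Write 564 = (1 + δ)μ, so δ = 564/418.32 − 1 = 0.3482501…
Then the exponent is δ²μ/(2 + δ) = (564 − μ)² / (μ·(2 + δ)) = 21.604632.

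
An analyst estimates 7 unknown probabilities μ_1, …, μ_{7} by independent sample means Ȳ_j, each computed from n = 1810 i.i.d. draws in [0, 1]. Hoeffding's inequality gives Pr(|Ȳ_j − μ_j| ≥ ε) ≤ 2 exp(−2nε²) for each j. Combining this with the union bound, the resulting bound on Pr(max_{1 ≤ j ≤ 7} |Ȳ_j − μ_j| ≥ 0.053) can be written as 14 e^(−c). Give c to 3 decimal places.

Union bound over the 7 events: Pr(max_{1 ≤ j ≤ 7} |Ȳ_j − μ_j| ≥ 0.053) ≤ 7·2·exp(−2nε²) = 14 exp(−2·1810·0.053²).
So c = 2·1810·0.053² = 10.1686.

10.169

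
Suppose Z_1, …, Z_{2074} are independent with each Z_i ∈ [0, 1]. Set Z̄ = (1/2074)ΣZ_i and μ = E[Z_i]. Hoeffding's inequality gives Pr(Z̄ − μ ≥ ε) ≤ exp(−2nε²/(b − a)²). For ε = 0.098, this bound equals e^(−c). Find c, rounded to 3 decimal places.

c = 2nε²/(b − a)² = 2·2074·0.098² / 1² = 39.8374.

39.837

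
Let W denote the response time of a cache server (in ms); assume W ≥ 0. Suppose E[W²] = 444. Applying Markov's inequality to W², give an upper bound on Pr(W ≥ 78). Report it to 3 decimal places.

Since W ≥ 0, the event {W ≥ 78} is the same as {W² ≥ 6084}.
Markov's inequality applied to W² gives Pr(W² ≥ 6084) ≤ E[W²]/6084 = 444/6084 = 0.0730.

0.073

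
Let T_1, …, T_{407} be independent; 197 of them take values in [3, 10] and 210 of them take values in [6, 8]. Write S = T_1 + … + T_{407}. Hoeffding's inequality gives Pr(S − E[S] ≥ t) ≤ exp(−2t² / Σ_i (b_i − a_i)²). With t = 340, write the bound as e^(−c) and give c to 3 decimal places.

Σ(b_i − a_i)² = 197·7² + 210·2² = 10493.
c = 2t² / 10493 = 2·340² / 10493 = 22.0337.

22.034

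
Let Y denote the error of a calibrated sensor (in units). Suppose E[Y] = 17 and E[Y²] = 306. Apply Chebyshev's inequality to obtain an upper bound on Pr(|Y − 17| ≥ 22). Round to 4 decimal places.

0.0351

Var(Y) = E[Y²] − (E[Y])² = 306 − 289 = 17.
Chebyshev's inequality: Pr(|Y − μ| ≥ t) ≤ Var(Y)/t² = 17/484 = 0.0351.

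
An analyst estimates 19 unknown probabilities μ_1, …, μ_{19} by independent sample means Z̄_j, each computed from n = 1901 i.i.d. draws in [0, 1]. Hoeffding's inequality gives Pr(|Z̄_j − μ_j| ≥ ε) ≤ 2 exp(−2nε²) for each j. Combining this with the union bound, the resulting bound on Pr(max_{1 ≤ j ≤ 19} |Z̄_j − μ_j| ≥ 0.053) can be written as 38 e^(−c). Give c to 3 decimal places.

10.680

Union bound over the 19 events: Pr(max_{1 ≤ j ≤ 19} |Z̄_j − μ_j| ≥ 0.053) ≤ 19·2·exp(−2nε²) = 38 exp(−2·1901·0.053²).
So c = 2·1901·0.053² = 10.6798.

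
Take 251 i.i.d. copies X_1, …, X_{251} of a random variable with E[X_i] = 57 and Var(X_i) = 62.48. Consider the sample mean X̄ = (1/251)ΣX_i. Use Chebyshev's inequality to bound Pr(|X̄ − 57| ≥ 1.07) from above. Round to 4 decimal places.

0.2174

Var(X̄) = Var(X_i)/n = 62.48/251 = 0.24892.
Chebyshev: Pr(|X̄ − 57| ≥ 1.07) ≤ Var(X̄)/(1.07)² = 62.48/(251·1.07²) = 0.2174.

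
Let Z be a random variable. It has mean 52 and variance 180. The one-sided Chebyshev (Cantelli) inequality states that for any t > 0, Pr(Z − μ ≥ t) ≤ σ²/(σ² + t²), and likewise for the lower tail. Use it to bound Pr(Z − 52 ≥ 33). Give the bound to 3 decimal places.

Here σ² = 180 and t = 33, so σ² + t² = 1269.
Cantelli's bound: 180/1269 = 0.1418.

0.142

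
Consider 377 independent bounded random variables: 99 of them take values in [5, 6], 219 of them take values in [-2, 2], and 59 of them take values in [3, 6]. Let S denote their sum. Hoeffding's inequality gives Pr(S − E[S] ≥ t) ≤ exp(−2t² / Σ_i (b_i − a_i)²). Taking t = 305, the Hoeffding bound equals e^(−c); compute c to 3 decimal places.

Σ(b_i − a_i)² = 99·1² + 219·4² + 59·3² = 4134.
c = 2t² / 4134 = 2·305² / 4134 = 45.0048.

45.005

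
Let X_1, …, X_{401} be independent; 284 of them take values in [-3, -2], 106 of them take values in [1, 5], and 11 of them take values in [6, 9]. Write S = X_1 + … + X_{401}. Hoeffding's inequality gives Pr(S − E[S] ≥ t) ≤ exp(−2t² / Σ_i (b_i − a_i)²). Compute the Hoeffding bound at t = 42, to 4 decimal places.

Σ(b_i − a_i)² = 284·1² + 106·4² + 11·3² = 2079.
Exponent = 2·42² / 2079 = 1.69697.
Bound = exp(−1.69697) = 0.18324.

0.1832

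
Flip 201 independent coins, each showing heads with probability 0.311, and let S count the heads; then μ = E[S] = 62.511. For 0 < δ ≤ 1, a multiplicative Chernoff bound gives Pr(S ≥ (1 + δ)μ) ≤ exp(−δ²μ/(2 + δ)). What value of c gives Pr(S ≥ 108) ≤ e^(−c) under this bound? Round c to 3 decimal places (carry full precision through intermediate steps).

12.136

Write 108 = (1 + δ)μ, so δ = 108/62.511 − 1 = 0.7276959…
Then the exponent is δ²μ/(2 + δ) = (108 − μ)² / (μ·(2 + δ)) = 12.135576.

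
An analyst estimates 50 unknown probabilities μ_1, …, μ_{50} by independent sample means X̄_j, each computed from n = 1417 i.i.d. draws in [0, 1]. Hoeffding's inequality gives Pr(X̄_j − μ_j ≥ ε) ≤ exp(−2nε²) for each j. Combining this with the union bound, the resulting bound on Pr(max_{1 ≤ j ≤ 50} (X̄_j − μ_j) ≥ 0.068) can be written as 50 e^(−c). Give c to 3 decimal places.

Union bound over the 50 events: Pr(max_{1 ≤ j ≤ 50} (X̄_j − μ_j) ≥ 0.068) ≤ 50·exp(−2nε²) = 50 exp(−2·1417·0.068²).
So c = 2·1417·0.068² = 13.1044.

13.104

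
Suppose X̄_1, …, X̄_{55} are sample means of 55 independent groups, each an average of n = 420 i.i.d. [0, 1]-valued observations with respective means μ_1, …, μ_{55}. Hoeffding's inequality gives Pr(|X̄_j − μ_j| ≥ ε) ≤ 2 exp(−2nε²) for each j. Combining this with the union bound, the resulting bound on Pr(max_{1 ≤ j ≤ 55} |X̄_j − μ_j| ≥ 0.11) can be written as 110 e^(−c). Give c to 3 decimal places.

Union bound over the 55 events: Pr(max_{1 ≤ j ≤ 55} |X̄_j − μ_j| ≥ 0.11) ≤ 55·2·exp(−2nε²) = 110 exp(−2·420·0.11²).
So c = 2·420·0.11² = 10.1640.

10.164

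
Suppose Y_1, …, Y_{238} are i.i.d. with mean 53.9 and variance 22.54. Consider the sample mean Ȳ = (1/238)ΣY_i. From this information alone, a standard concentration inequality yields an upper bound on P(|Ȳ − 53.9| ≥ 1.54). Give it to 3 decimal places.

With mean and variance of each term known, Chebyshev's inequality bounds the deviation of the sum (or sample mean).
Var(Ȳ) = Var(Y_i)/n = 22.54/238 = 0.094706.
Chebyshev: P(|Ȳ − 53.9| ≥ 1.54) ≤ Var(Ȳ)/(1.54)² = 22.54/(238·1.54²) = 0.0399.

0.040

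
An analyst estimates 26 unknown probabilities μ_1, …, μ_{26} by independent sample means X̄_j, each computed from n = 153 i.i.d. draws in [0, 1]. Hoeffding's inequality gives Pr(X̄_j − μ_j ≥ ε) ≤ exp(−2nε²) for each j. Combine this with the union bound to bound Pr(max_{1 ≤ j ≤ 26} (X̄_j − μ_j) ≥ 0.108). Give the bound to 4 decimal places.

0.7326

Per-experiment Hoeffding bound: exp(−2·153·0.108²) = exp(−3.56918) = 0.028179.
Union bound over 26 events: 26·0.028179 = 0.73265.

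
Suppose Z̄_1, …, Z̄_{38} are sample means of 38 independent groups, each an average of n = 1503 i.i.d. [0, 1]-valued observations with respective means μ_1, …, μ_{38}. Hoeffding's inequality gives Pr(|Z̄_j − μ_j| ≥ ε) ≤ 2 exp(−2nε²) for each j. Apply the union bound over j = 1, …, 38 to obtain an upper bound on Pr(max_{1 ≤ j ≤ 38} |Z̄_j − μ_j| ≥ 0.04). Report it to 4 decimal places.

Per-experiment Hoeffding bound: 2·exp(−2·1503·0.04²) = 2·exp(−4.80960) = 0.016302.
Union bound over 38 events: 38·0.016302 = 0.61949.

0.6195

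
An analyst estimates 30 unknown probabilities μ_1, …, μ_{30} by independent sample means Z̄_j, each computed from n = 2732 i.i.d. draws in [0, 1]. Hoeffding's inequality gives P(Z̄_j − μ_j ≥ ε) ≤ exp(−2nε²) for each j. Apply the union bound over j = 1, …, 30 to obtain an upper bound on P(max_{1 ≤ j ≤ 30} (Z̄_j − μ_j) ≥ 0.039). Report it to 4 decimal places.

0.0074

Per-experiment Hoeffding bound: exp(−2·2732·0.039²) = exp(−8.31074) = 0.00024586.
Union bound over 30 events: 30·0.00024586 = 0.00738.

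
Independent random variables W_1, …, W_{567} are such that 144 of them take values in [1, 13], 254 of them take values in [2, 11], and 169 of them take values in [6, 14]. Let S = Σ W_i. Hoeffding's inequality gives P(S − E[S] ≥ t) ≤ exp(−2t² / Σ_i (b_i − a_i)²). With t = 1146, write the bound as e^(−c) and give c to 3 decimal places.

50.390

Σ(b_i − a_i)² = 144·12² + 254·9² + 169·8² = 52126.
c = 2t² / 52126 = 2·1146² / 52126 = 50.3901.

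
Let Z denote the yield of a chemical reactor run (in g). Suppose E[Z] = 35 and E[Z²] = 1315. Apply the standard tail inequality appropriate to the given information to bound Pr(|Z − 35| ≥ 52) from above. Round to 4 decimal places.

0.0333

The first two moments determine the variance, so Chebyshev's inequality is the sharpest standard bound available.
Var(Z) = E[Z²] − (E[Z])² = 1315 − 1225 = 90.
Chebyshev's inequality: Pr(|Z − μ| ≥ t) ≤ Var(Z)/t² = 90/2704 = 0.0333.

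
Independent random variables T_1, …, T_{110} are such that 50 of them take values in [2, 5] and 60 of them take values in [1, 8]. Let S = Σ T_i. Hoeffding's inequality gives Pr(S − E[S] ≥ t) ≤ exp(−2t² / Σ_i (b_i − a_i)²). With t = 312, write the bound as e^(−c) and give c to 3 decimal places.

Σ(b_i − a_i)² = 50·3² + 60·7² = 3390.
c = 2t² / 3390 = 2·312² / 3390 = 57.4301.

57.430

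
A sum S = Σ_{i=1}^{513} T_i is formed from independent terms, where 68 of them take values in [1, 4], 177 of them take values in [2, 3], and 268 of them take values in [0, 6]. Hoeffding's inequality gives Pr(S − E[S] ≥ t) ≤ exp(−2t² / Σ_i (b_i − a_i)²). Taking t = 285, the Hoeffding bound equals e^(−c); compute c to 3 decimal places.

Σ(b_i − a_i)² = 68·3² + 177·1² + 268·6² = 10437.
c = 2t² / 10437 = 2·285² / 10437 = 15.5648.

15.565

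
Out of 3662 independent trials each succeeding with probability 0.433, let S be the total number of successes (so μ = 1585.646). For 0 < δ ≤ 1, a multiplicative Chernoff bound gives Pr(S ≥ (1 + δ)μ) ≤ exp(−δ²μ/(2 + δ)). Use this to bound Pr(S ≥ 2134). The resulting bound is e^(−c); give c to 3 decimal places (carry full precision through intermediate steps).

Write 2134 = (1 + δ)μ, so δ = 2134/1585.646 − 1 = 0.3458237…
Then the exponent is δ²μ/(2 + δ) = (2134 − μ)² / (μ·(2 + δ)) = 80.838905.

80.839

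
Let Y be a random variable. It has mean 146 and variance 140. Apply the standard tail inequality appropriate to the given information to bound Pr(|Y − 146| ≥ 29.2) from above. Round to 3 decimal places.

0.164

Mean and variance are known, so Chebyshev's inequality applies.
Chebyshev: Pr(|Y − μ| ≥ t) ≤ Var(Y)/t².
Bound = 140 / 852.64 = 0.1642.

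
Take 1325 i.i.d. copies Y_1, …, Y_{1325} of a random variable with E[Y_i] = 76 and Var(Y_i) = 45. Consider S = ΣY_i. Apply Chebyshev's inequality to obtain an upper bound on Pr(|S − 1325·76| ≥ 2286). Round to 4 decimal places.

Var(S) = n·Var(Y_i) = 1325·45 = 59625.
Chebyshev: Pr(|S − 1325·76| ≥ 2286) ≤ Var(S)/2286² = 59625/5225796 = 0.0114.

0.0114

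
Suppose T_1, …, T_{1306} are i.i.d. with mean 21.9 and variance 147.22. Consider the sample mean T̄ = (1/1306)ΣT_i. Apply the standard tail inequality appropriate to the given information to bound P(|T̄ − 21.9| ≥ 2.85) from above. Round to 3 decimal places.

With mean and variance of each term known, Chebyshev's inequality bounds the deviation of the sum (or sample mean).
Var(T̄) = Var(T_i)/n = 147.22/1306 = 0.11273.
Chebyshev: P(|T̄ − 21.9| ≥ 2.85) ≤ Var(T̄)/(2.85)² = 147.22/(1306·2.85²) = 0.0139.

0.014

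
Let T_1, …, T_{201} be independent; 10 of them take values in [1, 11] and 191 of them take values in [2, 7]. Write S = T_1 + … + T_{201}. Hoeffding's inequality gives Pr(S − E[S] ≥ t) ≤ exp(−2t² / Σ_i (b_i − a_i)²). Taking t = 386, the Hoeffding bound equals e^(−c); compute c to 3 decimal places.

51.600

Σ(b_i − a_i)² = 10·10² + 191·5² = 5775.
c = 2t² / 5775 = 2·386² / 5775 = 51.6003.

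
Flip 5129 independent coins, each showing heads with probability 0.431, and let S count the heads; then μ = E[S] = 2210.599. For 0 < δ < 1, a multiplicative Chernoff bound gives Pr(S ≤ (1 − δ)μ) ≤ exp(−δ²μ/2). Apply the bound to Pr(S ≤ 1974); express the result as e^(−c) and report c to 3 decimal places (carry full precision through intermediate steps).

Write 1974 = (1 − δ)μ, so δ = 1 − 1974/2210.599 = 0.1070294…
Then the exponent is δ²μ/2 = (μ − 1974)²/(2μ) = 12.661520.

12.662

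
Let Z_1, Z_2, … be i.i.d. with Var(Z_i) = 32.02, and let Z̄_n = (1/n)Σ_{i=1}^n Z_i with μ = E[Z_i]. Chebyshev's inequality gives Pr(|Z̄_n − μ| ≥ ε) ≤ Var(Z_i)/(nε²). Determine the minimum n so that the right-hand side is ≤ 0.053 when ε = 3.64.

46

Require 32.02/(n·3.64²) ≤ 0.053, i.e. n ≥ 32.02/(0.053·3.64²) = 45.598.
The smallest integer n is 46.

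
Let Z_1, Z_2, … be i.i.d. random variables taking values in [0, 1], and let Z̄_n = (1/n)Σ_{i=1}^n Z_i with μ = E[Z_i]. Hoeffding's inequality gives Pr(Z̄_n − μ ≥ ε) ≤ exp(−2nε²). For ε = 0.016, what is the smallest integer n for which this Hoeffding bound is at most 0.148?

Require exp(−2nε²) ≤ 0.148, i.e. 2nε² ≥ ln(1/0.148) = 1.910543.
So n ≥ 1.910543 / (2·0.016²) = 3731.529.
The smallest integer n is 3732.

3732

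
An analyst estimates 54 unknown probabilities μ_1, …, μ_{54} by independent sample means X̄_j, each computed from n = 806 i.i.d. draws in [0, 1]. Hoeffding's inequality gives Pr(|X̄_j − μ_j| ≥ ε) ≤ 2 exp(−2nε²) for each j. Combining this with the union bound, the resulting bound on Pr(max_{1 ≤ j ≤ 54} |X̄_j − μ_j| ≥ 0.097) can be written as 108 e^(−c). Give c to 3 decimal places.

15.167

Union bound over the 54 events: Pr(max_{1 ≤ j ≤ 54} |X̄_j − μ_j| ≥ 0.097) ≤ 54·2·exp(−2nε²) = 108 exp(−2·806·0.097²).
So c = 2·806·0.097² = 15.1673.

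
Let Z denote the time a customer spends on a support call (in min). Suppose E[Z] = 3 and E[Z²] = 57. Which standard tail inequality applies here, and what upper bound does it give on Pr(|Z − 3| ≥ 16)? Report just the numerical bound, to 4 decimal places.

The first two moments determine the variance, so Chebyshev's inequality is the sharpest standard bound available.
Var(Z) = E[Z²] − (E[Z])² = 57 − 9 = 48.
Chebyshev's inequality: Pr(|Z − μ| ≥ t) ≤ Var(Z)/t² = 48/256 = 0.1875.

0.1875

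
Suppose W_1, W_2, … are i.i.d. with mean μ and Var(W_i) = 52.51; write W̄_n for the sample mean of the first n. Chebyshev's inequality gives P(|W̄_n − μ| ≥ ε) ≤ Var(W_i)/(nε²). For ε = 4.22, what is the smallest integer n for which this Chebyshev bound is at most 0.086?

Require 52.51/(n·4.22²) ≤ 0.086, i.e. n ≥ 52.51/(0.086·4.22²) = 34.286.
The smallest integer n is 35.

35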